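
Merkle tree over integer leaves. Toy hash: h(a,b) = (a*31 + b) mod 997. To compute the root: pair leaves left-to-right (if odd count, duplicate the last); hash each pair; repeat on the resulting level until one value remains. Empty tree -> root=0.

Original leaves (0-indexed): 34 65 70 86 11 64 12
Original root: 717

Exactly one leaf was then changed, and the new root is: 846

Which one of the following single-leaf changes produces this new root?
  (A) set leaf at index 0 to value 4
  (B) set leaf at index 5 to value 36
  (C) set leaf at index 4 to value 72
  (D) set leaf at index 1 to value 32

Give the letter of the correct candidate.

Answer: B

Derivation:
Original leaves: [34, 65, 70, 86, 11, 64, 12]
Target new root: 846
Try each candidate change and compute the resulting root:
Candidate A: set leaf[0] = 4 -> leaves = [4, 65, 70, 86, 11, 64, 12]
  L0: [4, 65, 70, 86, 11, 64, 12]
  L1: h(4,65)=(4*31+65)%997=189 h(70,86)=(70*31+86)%997=262 h(11,64)=(11*31+64)%997=405 h(12,12)=(12*31+12)%997=384 -> [189, 262, 405, 384]
  L2: h(189,262)=(189*31+262)%997=139 h(405,384)=(405*31+384)%997=975 -> [139, 975]
  L3: h(139,975)=(139*31+975)%997=299 -> [299]
  root = 299 != target 846
Candidate B: set leaf[5] = 36 -> leaves = [34, 65, 70, 86, 11, 36, 12]
  L0: [34, 65, 70, 86, 11, 36, 12]
  L1: h(34,65)=(34*31+65)%997=122 h(70,86)=(70*31+86)%997=262 h(11,36)=(11*31+36)%997=377 h(12,12)=(12*31+12)%997=384 -> [122, 262, 377, 384]
  L2: h(122,262)=(122*31+262)%997=56 h(377,384)=(377*31+384)%997=107 -> [56, 107]
  L3: h(56,107)=(56*31+107)%997=846 -> [846]
  root = 846 == target 846  ** MATCH **
Candidate C: set leaf[4] = 72 -> leaves = [34, 65, 70, 86, 72, 64, 12]
  L0: [34, 65, 70, 86, 72, 64, 12]
  L1: h(34,65)=(34*31+65)%997=122 h(70,86)=(70*31+86)%997=262 h(72,64)=(72*31+64)%997=302 h(12,12)=(12*31+12)%997=384 -> [122, 262, 302, 384]
  L2: h(122,262)=(122*31+262)%997=56 h(302,384)=(302*31+384)%997=773 -> [56, 773]
  L3: h(56,773)=(56*31+773)%997=515 -> [515]
  root = 515 != target 846
Candidate D: set leaf[1] = 32 -> leaves = [34, 32, 70, 86, 11, 64, 12]
  L0: [34, 32, 70, 86, 11, 64, 12]
  L1: h(34,32)=(34*31+32)%997=89 h(70,86)=(70*31+86)%997=262 h(11,64)=(11*31+64)%997=405 h(12,12)=(12*31+12)%997=384 -> [89, 262, 405, 384]
  L2: h(89,262)=(89*31+262)%997=30 h(405,384)=(405*31+384)%997=975 -> [30, 975]
  L3: h(30,975)=(30*31+975)%997=908 -> [908]
  root = 908 != target 846
Candidate B produces the target root.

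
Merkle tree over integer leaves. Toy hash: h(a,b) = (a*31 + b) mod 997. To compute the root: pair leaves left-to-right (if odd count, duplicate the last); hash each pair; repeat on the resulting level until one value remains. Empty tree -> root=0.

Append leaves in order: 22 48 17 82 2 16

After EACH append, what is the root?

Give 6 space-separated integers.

Answer: 22 730 243 308 629 80

Derivation:
After append 22 (leaves=[22]):
  L0: [22]
  root=22
After append 48 (leaves=[22, 48]):
  L0: [22, 48]
  L1: h(22,48)=(22*31+48)%997=730 -> [730]
  root=730
After append 17 (leaves=[22, 48, 17]):
  L0: [22, 48, 17]
  L1: h(22,48)=(22*31+48)%997=730 h(17,17)=(17*31+17)%997=544 -> [730, 544]
  L2: h(730,544)=(730*31+544)%997=243 -> [243]
  root=243
After append 82 (leaves=[22, 48, 17, 82]):
  L0: [22, 48, 17, 82]
  L1: h(22,48)=(22*31+48)%997=730 h(17,82)=(17*31+82)%997=609 -> [730, 609]
  L2: h(730,609)=(730*31+609)%997=308 -> [308]
  root=308
After append 2 (leaves=[22, 48, 17, 82, 2]):
  L0: [22, 48, 17, 82, 2]
  L1: h(22,48)=(22*31+48)%997=730 h(17,82)=(17*31+82)%997=609 h(2,2)=(2*31+2)%997=64 -> [730, 609, 64]
  L2: h(730,609)=(730*31+609)%997=308 h(64,64)=(64*31+64)%997=54 -> [308, 54]
  L3: h(308,54)=(308*31+54)%997=629 -> [629]
  root=629
After append 16 (leaves=[22, 48, 17, 82, 2, 16]):
  L0: [22, 48, 17, 82, 2, 16]
  L1: h(22,48)=(22*31+48)%997=730 h(17,82)=(17*31+82)%997=609 h(2,16)=(2*31+16)%997=78 -> [730, 609, 78]
  L2: h(730,609)=(730*31+609)%997=308 h(78,78)=(78*31+78)%997=502 -> [308, 502]
  L3: h(308,502)=(308*31+502)%997=80 -> [80]
  root=80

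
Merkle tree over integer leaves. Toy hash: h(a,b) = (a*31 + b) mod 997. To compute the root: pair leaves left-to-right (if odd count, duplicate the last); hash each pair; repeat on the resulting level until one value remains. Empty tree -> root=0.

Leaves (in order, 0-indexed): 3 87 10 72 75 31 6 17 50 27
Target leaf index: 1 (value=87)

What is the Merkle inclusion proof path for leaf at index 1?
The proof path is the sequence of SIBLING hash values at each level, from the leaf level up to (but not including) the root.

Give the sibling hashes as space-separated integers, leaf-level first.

Answer: 3 382 458 705

Derivation:
L0 (leaves): [3, 87, 10, 72, 75, 31, 6, 17, 50, 27], target index=1
L1: h(3,87)=(3*31+87)%997=180 [pair 0] h(10,72)=(10*31+72)%997=382 [pair 1] h(75,31)=(75*31+31)%997=362 [pair 2] h(6,17)=(6*31+17)%997=203 [pair 3] h(50,27)=(50*31+27)%997=580 [pair 4] -> [180, 382, 362, 203, 580]
  Sibling for proof at L0: 3
L2: h(180,382)=(180*31+382)%997=977 [pair 0] h(362,203)=(362*31+203)%997=458 [pair 1] h(580,580)=(580*31+580)%997=614 [pair 2] -> [977, 458, 614]
  Sibling for proof at L1: 382
L3: h(977,458)=(977*31+458)%997=835 [pair 0] h(614,614)=(614*31+614)%997=705 [pair 1] -> [835, 705]
  Sibling for proof at L2: 458
L4: h(835,705)=(835*31+705)%997=668 [pair 0] -> [668]
  Sibling for proof at L3: 705
Root: 668
Proof path (sibling hashes from leaf to root): [3, 382, 458, 705]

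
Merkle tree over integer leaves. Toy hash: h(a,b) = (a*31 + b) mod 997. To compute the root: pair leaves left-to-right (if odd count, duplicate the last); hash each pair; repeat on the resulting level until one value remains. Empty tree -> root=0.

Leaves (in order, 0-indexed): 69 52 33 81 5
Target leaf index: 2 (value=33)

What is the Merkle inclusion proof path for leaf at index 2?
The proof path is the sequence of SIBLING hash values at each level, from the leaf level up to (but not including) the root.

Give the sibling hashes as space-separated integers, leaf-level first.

Answer: 81 197 135

Derivation:
L0 (leaves): [69, 52, 33, 81, 5], target index=2
L1: h(69,52)=(69*31+52)%997=197 [pair 0] h(33,81)=(33*31+81)%997=107 [pair 1] h(5,5)=(5*31+5)%997=160 [pair 2] -> [197, 107, 160]
  Sibling for proof at L0: 81
L2: h(197,107)=(197*31+107)%997=232 [pair 0] h(160,160)=(160*31+160)%997=135 [pair 1] -> [232, 135]
  Sibling for proof at L1: 197
L3: h(232,135)=(232*31+135)%997=348 [pair 0] -> [348]
  Sibling for proof at L2: 135
Root: 348
Proof path (sibling hashes from leaf to root): [81, 197, 135]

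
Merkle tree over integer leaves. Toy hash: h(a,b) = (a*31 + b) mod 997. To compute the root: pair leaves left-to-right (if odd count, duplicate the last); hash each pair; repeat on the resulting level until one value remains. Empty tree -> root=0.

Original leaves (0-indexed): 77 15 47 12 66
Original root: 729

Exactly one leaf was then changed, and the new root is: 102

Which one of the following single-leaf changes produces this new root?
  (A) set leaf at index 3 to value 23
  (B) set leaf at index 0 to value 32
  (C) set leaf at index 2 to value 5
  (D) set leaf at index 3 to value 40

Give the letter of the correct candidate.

Original leaves: [77, 15, 47, 12, 66]
Target new root: 102
Try each candidate change and compute the resulting root:
Candidate A: set leaf[3] = 23 -> leaves = [77, 15, 47, 23, 66]
  L0: [77, 15, 47, 23, 66]
  L1: h(77,15)=(77*31+15)%997=408 h(47,23)=(47*31+23)%997=483 h(66,66)=(66*31+66)%997=118 -> [408, 483, 118]
  L2: h(408,483)=(408*31+483)%997=170 h(118,118)=(118*31+118)%997=785 -> [170, 785]
  L3: h(170,785)=(170*31+785)%997=73 -> [73]
  root = 73 != target 102
Candidate B: set leaf[0] = 32 -> leaves = [32, 15, 47, 12, 66]
  L0: [32, 15, 47, 12, 66]
  L1: h(32,15)=(32*31+15)%997=10 h(47,12)=(47*31+12)%997=472 h(66,66)=(66*31+66)%997=118 -> [10, 472, 118]
  L2: h(10,472)=(10*31+472)%997=782 h(118,118)=(118*31+118)%997=785 -> [782, 785]
  L3: h(782,785)=(782*31+785)%997=102 -> [102]
  root = 102 == target 102  ** MATCH **
Candidate C: set leaf[2] = 5 -> leaves = [77, 15, 5, 12, 66]
  L0: [77, 15, 5, 12, 66]
  L1: h(77,15)=(77*31+15)%997=408 h(5,12)=(5*31+12)%997=167 h(66,66)=(66*31+66)%997=118 -> [408, 167, 118]
  L2: h(408,167)=(408*31+167)%997=851 h(118,118)=(118*31+118)%997=785 -> [851, 785]
  L3: h(851,785)=(851*31+785)%997=247 -> [247]
  root = 247 != target 102
Candidate D: set leaf[3] = 40 -> leaves = [77, 15, 47, 40, 66]
  L0: [77, 15, 47, 40, 66]
  L1: h(77,15)=(77*31+15)%997=408 h(47,40)=(47*31+40)%997=500 h(66,66)=(66*31+66)%997=118 -> [408, 500, 118]
  L2: h(408,500)=(408*31+500)%997=187 h(118,118)=(118*31+118)%997=785 -> [187, 785]
  L3: h(187,785)=(187*31+785)%997=600 -> [600]
  root = 600 != target 102
Candidate B produces the target root.

Answer: B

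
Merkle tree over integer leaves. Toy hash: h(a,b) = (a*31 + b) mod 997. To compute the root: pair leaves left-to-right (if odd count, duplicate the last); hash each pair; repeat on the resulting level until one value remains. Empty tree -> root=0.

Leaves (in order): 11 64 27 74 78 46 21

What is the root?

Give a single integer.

Answer: 987

Derivation:
L0: [11, 64, 27, 74, 78, 46, 21]
L1: h(11,64)=(11*31+64)%997=405 h(27,74)=(27*31+74)%997=911 h(78,46)=(78*31+46)%997=470 h(21,21)=(21*31+21)%997=672 -> [405, 911, 470, 672]
L2: h(405,911)=(405*31+911)%997=505 h(470,672)=(470*31+672)%997=287 -> [505, 287]
L3: h(505,287)=(505*31+287)%997=987 -> [987]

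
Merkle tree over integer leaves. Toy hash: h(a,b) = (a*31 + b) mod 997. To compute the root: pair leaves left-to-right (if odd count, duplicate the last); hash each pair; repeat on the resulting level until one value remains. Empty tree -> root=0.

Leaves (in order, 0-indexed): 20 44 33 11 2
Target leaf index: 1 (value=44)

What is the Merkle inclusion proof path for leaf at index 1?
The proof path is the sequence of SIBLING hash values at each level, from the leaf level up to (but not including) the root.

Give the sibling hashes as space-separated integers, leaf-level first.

L0 (leaves): [20, 44, 33, 11, 2], target index=1
L1: h(20,44)=(20*31+44)%997=664 [pair 0] h(33,11)=(33*31+11)%997=37 [pair 1] h(2,2)=(2*31+2)%997=64 [pair 2] -> [664, 37, 64]
  Sibling for proof at L0: 20
L2: h(664,37)=(664*31+37)%997=681 [pair 0] h(64,64)=(64*31+64)%997=54 [pair 1] -> [681, 54]
  Sibling for proof at L1: 37
L3: h(681,54)=(681*31+54)%997=228 [pair 0] -> [228]
  Sibling for proof at L2: 54
Root: 228
Proof path (sibling hashes from leaf to root): [20, 37, 54]

Answer: 20 37 54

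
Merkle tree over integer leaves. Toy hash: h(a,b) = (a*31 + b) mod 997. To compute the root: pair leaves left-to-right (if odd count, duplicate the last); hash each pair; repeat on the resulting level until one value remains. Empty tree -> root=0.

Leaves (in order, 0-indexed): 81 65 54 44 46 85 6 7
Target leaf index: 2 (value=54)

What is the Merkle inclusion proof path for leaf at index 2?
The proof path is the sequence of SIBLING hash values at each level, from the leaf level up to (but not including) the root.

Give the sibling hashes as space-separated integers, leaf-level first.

L0 (leaves): [81, 65, 54, 44, 46, 85, 6, 7], target index=2
L1: h(81,65)=(81*31+65)%997=582 [pair 0] h(54,44)=(54*31+44)%997=721 [pair 1] h(46,85)=(46*31+85)%997=514 [pair 2] h(6,7)=(6*31+7)%997=193 [pair 3] -> [582, 721, 514, 193]
  Sibling for proof at L0: 44
L2: h(582,721)=(582*31+721)%997=817 [pair 0] h(514,193)=(514*31+193)%997=175 [pair 1] -> [817, 175]
  Sibling for proof at L1: 582
L3: h(817,175)=(817*31+175)%997=577 [pair 0] -> [577]
  Sibling for proof at L2: 175
Root: 577
Proof path (sibling hashes from leaf to root): [44, 582, 175]

Answer: 44 582 175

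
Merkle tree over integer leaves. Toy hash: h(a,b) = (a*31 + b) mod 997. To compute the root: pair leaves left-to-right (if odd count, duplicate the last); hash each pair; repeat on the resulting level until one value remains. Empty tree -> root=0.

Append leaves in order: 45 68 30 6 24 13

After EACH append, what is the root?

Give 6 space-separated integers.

After append 45 (leaves=[45]):
  L0: [45]
  root=45
After append 68 (leaves=[45, 68]):
  L0: [45, 68]
  L1: h(45,68)=(45*31+68)%997=466 -> [466]
  root=466
After append 30 (leaves=[45, 68, 30]):
  L0: [45, 68, 30]
  L1: h(45,68)=(45*31+68)%997=466 h(30,30)=(30*31+30)%997=960 -> [466, 960]
  L2: h(466,960)=(466*31+960)%997=451 -> [451]
  root=451
After append 6 (leaves=[45, 68, 30, 6]):
  L0: [45, 68, 30, 6]
  L1: h(45,68)=(45*31+68)%997=466 h(30,6)=(30*31+6)%997=936 -> [466, 936]
  L2: h(466,936)=(466*31+936)%997=427 -> [427]
  root=427
After append 24 (leaves=[45, 68, 30, 6, 24]):
  L0: [45, 68, 30, 6, 24]
  L1: h(45,68)=(45*31+68)%997=466 h(30,6)=(30*31+6)%997=936 h(24,24)=(24*31+24)%997=768 -> [466, 936, 768]
  L2: h(466,936)=(466*31+936)%997=427 h(768,768)=(768*31+768)%997=648 -> [427, 648]
  L3: h(427,648)=(427*31+648)%997=924 -> [924]
  root=924
After append 13 (leaves=[45, 68, 30, 6, 24, 13]):
  L0: [45, 68, 30, 6, 24, 13]
  L1: h(45,68)=(45*31+68)%997=466 h(30,6)=(30*31+6)%997=936 h(24,13)=(24*31+13)%997=757 -> [466, 936, 757]
  L2: h(466,936)=(466*31+936)%997=427 h(757,757)=(757*31+757)%997=296 -> [427, 296]
  L3: h(427,296)=(427*31+296)%997=572 -> [572]
  root=572

Answer: 45 466 451 427 924 572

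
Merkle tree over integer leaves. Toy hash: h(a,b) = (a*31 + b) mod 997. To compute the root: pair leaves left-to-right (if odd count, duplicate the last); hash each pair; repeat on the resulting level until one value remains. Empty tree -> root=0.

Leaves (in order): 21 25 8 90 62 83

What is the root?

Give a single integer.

L0: [21, 25, 8, 90, 62, 83]
L1: h(21,25)=(21*31+25)%997=676 h(8,90)=(8*31+90)%997=338 h(62,83)=(62*31+83)%997=11 -> [676, 338, 11]
L2: h(676,338)=(676*31+338)%997=357 h(11,11)=(11*31+11)%997=352 -> [357, 352]
L3: h(357,352)=(357*31+352)%997=452 -> [452]

Answer: 452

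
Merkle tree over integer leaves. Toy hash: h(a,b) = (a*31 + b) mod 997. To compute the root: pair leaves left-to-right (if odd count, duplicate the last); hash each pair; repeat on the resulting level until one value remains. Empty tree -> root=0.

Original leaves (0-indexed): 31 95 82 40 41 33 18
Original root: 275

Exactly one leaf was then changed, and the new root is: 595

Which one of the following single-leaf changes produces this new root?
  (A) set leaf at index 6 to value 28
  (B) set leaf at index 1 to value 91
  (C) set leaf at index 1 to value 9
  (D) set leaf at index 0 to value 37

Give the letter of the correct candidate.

Answer: A

Derivation:
Original leaves: [31, 95, 82, 40, 41, 33, 18]
Target new root: 595
Try each candidate change and compute the resulting root:
Candidate A: set leaf[6] = 28 -> leaves = [31, 95, 82, 40, 41, 33, 28]
  L0: [31, 95, 82, 40, 41, 33, 28]
  L1: h(31,95)=(31*31+95)%997=59 h(82,40)=(82*31+40)%997=588 h(41,33)=(41*31+33)%997=307 h(28,28)=(28*31+28)%997=896 -> [59, 588, 307, 896]
  L2: h(59,588)=(59*31+588)%997=423 h(307,896)=(307*31+896)%997=443 -> [423, 443]
  L3: h(423,443)=(423*31+443)%997=595 -> [595]
  root = 595 == target 595  ** MATCH **
Candidate B: set leaf[1] = 91 -> leaves = [31, 91, 82, 40, 41, 33, 18]
  L0: [31, 91, 82, 40, 41, 33, 18]
  L1: h(31,91)=(31*31+91)%997=55 h(82,40)=(82*31+40)%997=588 h(41,33)=(41*31+33)%997=307 h(18,18)=(18*31+18)%997=576 -> [55, 588, 307, 576]
  L2: h(55,588)=(55*31+588)%997=299 h(307,576)=(307*31+576)%997=123 -> [299, 123]
  L3: h(299,123)=(299*31+123)%997=419 -> [419]
  root = 419 != target 595
Candidate C: set leaf[1] = 9 -> leaves = [31, 9, 82, 40, 41, 33, 18]
  L0: [31, 9, 82, 40, 41, 33, 18]
  L1: h(31,9)=(31*31+9)%997=970 h(82,40)=(82*31+40)%997=588 h(41,33)=(41*31+33)%997=307 h(18,18)=(18*31+18)%997=576 -> [970, 588, 307, 576]
  L2: h(970,588)=(970*31+588)%997=748 h(307,576)=(307*31+576)%997=123 -> [748, 123]
  L3: h(748,123)=(748*31+123)%997=380 -> [380]
  root = 380 != target 595
Candidate D: set leaf[0] = 37 -> leaves = [37, 95, 82, 40, 41, 33, 18]
  L0: [37, 95, 82, 40, 41, 33, 18]
  L1: h(37,95)=(37*31+95)%997=245 h(82,40)=(82*31+40)%997=588 h(41,33)=(41*31+33)%997=307 h(18,18)=(18*31+18)%997=576 -> [245, 588, 307, 576]
  L2: h(245,588)=(245*31+588)%997=207 h(307,576)=(307*31+576)%997=123 -> [207, 123]
  L3: h(207,123)=(207*31+123)%997=558 -> [558]
  root = 558 != target 595
Candidate A produces the target root.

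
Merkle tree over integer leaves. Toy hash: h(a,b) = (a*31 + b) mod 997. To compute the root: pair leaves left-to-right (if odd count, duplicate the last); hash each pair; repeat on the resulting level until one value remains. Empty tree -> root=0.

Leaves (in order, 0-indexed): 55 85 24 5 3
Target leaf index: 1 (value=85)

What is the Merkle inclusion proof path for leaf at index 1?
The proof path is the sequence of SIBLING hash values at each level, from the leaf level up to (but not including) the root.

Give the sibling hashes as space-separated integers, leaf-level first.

L0 (leaves): [55, 85, 24, 5, 3], target index=1
L1: h(55,85)=(55*31+85)%997=793 [pair 0] h(24,5)=(24*31+5)%997=749 [pair 1] h(3,3)=(3*31+3)%997=96 [pair 2] -> [793, 749, 96]
  Sibling for proof at L0: 55
L2: h(793,749)=(793*31+749)%997=407 [pair 0] h(96,96)=(96*31+96)%997=81 [pair 1] -> [407, 81]
  Sibling for proof at L1: 749
L3: h(407,81)=(407*31+81)%997=734 [pair 0] -> [734]
  Sibling for proof at L2: 81
Root: 734
Proof path (sibling hashes from leaf to root): [55, 749, 81]

Answer: 55 749 81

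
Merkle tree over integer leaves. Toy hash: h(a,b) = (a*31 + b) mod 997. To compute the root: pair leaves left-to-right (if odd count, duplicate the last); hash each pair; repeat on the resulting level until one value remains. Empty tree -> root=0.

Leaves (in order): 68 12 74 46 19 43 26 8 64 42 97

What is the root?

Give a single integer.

Answer: 422

Derivation:
L0: [68, 12, 74, 46, 19, 43, 26, 8, 64, 42, 97]
L1: h(68,12)=(68*31+12)%997=126 h(74,46)=(74*31+46)%997=346 h(19,43)=(19*31+43)%997=632 h(26,8)=(26*31+8)%997=814 h(64,42)=(64*31+42)%997=32 h(97,97)=(97*31+97)%997=113 -> [126, 346, 632, 814, 32, 113]
L2: h(126,346)=(126*31+346)%997=264 h(632,814)=(632*31+814)%997=466 h(32,113)=(32*31+113)%997=108 -> [264, 466, 108]
L3: h(264,466)=(264*31+466)%997=674 h(108,108)=(108*31+108)%997=465 -> [674, 465]
L4: h(674,465)=(674*31+465)%997=422 -> [422]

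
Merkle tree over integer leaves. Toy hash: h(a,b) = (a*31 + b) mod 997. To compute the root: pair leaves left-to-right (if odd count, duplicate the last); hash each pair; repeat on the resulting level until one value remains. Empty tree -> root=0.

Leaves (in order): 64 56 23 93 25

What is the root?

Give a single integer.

Answer: 77

Derivation:
L0: [64, 56, 23, 93, 25]
L1: h(64,56)=(64*31+56)%997=46 h(23,93)=(23*31+93)%997=806 h(25,25)=(25*31+25)%997=800 -> [46, 806, 800]
L2: h(46,806)=(46*31+806)%997=238 h(800,800)=(800*31+800)%997=675 -> [238, 675]
L3: h(238,675)=(238*31+675)%997=77 -> [77]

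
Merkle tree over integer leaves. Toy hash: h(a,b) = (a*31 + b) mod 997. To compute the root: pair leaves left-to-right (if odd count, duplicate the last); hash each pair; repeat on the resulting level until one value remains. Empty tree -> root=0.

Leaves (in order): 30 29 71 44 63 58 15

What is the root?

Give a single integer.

L0: [30, 29, 71, 44, 63, 58, 15]
L1: h(30,29)=(30*31+29)%997=959 h(71,44)=(71*31+44)%997=251 h(63,58)=(63*31+58)%997=17 h(15,15)=(15*31+15)%997=480 -> [959, 251, 17, 480]
L2: h(959,251)=(959*31+251)%997=70 h(17,480)=(17*31+480)%997=10 -> [70, 10]
L3: h(70,10)=(70*31+10)%997=186 -> [186]

Answer: 186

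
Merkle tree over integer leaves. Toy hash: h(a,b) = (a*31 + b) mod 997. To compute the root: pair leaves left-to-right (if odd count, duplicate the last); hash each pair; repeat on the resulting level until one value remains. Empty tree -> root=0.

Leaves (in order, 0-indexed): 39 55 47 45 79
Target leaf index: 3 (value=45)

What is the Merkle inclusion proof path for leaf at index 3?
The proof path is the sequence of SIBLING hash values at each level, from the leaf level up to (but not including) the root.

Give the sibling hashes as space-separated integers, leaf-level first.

Answer: 47 267 139

Derivation:
L0 (leaves): [39, 55, 47, 45, 79], target index=3
L1: h(39,55)=(39*31+55)%997=267 [pair 0] h(47,45)=(47*31+45)%997=505 [pair 1] h(79,79)=(79*31+79)%997=534 [pair 2] -> [267, 505, 534]
  Sibling for proof at L0: 47
L2: h(267,505)=(267*31+505)%997=806 [pair 0] h(534,534)=(534*31+534)%997=139 [pair 1] -> [806, 139]
  Sibling for proof at L1: 267
L3: h(806,139)=(806*31+139)%997=200 [pair 0] -> [200]
  Sibling for proof at L2: 139
Root: 200
Proof path (sibling hashes from leaf to root): [47, 267, 139]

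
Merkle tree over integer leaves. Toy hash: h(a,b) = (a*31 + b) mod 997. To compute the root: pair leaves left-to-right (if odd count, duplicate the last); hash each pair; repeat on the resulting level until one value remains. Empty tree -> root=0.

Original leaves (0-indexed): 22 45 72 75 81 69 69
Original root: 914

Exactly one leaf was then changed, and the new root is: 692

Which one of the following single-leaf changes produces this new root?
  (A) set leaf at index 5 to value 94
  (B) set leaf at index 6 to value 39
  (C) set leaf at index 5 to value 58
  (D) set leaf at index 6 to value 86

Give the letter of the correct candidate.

Answer: A

Derivation:
Original leaves: [22, 45, 72, 75, 81, 69, 69]
Target new root: 692
Try each candidate change and compute the resulting root:
Candidate A: set leaf[5] = 94 -> leaves = [22, 45, 72, 75, 81, 94, 69]
  L0: [22, 45, 72, 75, 81, 94, 69]
  L1: h(22,45)=(22*31+45)%997=727 h(72,75)=(72*31+75)%997=313 h(81,94)=(81*31+94)%997=611 h(69,69)=(69*31+69)%997=214 -> [727, 313, 611, 214]
  L2: h(727,313)=(727*31+313)%997=916 h(611,214)=(611*31+214)%997=212 -> [916, 212]
  L3: h(916,212)=(916*31+212)%997=692 -> [692]
  root = 692 == target 692  ** MATCH **
Candidate B: set leaf[6] = 39 -> leaves = [22, 45, 72, 75, 81, 69, 39]
  L0: [22, 45, 72, 75, 81, 69, 39]
  L1: h(22,45)=(22*31+45)%997=727 h(72,75)=(72*31+75)%997=313 h(81,69)=(81*31+69)%997=586 h(39,39)=(39*31+39)%997=251 -> [727, 313, 586, 251]
  L2: h(727,313)=(727*31+313)%997=916 h(586,251)=(586*31+251)%997=471 -> [916, 471]
  L3: h(916,471)=(916*31+471)%997=951 -> [951]
  root = 951 != target 692
Candidate C: set leaf[5] = 58 -> leaves = [22, 45, 72, 75, 81, 58, 69]
  L0: [22, 45, 72, 75, 81, 58, 69]
  L1: h(22,45)=(22*31+45)%997=727 h(72,75)=(72*31+75)%997=313 h(81,58)=(81*31+58)%997=575 h(69,69)=(69*31+69)%997=214 -> [727, 313, 575, 214]
  L2: h(727,313)=(727*31+313)%997=916 h(575,214)=(575*31+214)%997=93 -> [916, 93]
  L3: h(916,93)=(916*31+93)%997=573 -> [573]
  root = 573 != target 692
Candidate D: set leaf[6] = 86 -> leaves = [22, 45, 72, 75, 81, 69, 86]
  L0: [22, 45, 72, 75, 81, 69, 86]
  L1: h(22,45)=(22*31+45)%997=727 h(72,75)=(72*31+75)%997=313 h(81,69)=(81*31+69)%997=586 h(86,86)=(86*31+86)%997=758 -> [727, 313, 586, 758]
  L2: h(727,313)=(727*31+313)%997=916 h(586,758)=(586*31+758)%997=978 -> [916, 978]
  L3: h(916,978)=(916*31+978)%997=461 -> [461]
  root = 461 != target 692
Candidate A produces the target root.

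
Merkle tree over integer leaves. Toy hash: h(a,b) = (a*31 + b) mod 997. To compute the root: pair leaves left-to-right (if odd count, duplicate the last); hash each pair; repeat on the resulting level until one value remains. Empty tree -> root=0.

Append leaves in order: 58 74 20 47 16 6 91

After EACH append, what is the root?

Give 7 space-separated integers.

After append 58 (leaves=[58]):
  L0: [58]
  root=58
After append 74 (leaves=[58, 74]):
  L0: [58, 74]
  L1: h(58,74)=(58*31+74)%997=875 -> [875]
  root=875
After append 20 (leaves=[58, 74, 20]):
  L0: [58, 74, 20]
  L1: h(58,74)=(58*31+74)%997=875 h(20,20)=(20*31+20)%997=640 -> [875, 640]
  L2: h(875,640)=(875*31+640)%997=846 -> [846]
  root=846
After append 47 (leaves=[58, 74, 20, 47]):
  L0: [58, 74, 20, 47]
  L1: h(58,74)=(58*31+74)%997=875 h(20,47)=(20*31+47)%997=667 -> [875, 667]
  L2: h(875,667)=(875*31+667)%997=873 -> [873]
  root=873
After append 16 (leaves=[58, 74, 20, 47, 16]):
  L0: [58, 74, 20, 47, 16]
  L1: h(58,74)=(58*31+74)%997=875 h(20,47)=(20*31+47)%997=667 h(16,16)=(16*31+16)%997=512 -> [875, 667, 512]
  L2: h(875,667)=(875*31+667)%997=873 h(512,512)=(512*31+512)%997=432 -> [873, 432]
  L3: h(873,432)=(873*31+432)%997=576 -> [576]
  root=576
After append 6 (leaves=[58, 74, 20, 47, 16, 6]):
  L0: [58, 74, 20, 47, 16, 6]
  L1: h(58,74)=(58*31+74)%997=875 h(20,47)=(20*31+47)%997=667 h(16,6)=(16*31+6)%997=502 -> [875, 667, 502]
  L2: h(875,667)=(875*31+667)%997=873 h(502,502)=(502*31+502)%997=112 -> [873, 112]
  L3: h(873,112)=(873*31+112)%997=256 -> [256]
  root=256
After append 91 (leaves=[58, 74, 20, 47, 16, 6, 91]):
  L0: [58, 74, 20, 47, 16, 6, 91]
  L1: h(58,74)=(58*31+74)%997=875 h(20,47)=(20*31+47)%997=667 h(16,6)=(16*31+6)%997=502 h(91,91)=(91*31+91)%997=918 -> [875, 667, 502, 918]
  L2: h(875,667)=(875*31+667)%997=873 h(502,918)=(502*31+918)%997=528 -> [873, 528]
  L3: h(873,528)=(873*31+528)%997=672 -> [672]
  root=672

Answer: 58 875 846 873 576 256 672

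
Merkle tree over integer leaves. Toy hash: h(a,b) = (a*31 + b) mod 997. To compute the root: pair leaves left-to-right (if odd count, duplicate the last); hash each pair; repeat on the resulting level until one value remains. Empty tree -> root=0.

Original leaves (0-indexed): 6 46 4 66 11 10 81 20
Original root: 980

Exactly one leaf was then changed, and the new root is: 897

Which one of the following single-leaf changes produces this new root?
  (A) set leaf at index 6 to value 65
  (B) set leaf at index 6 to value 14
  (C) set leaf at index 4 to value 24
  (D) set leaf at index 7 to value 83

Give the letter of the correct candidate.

Original leaves: [6, 46, 4, 66, 11, 10, 81, 20]
Target new root: 897
Try each candidate change and compute the resulting root:
Candidate A: set leaf[6] = 65 -> leaves = [6, 46, 4, 66, 11, 10, 65, 20]
  L0: [6, 46, 4, 66, 11, 10, 65, 20]
  L1: h(6,46)=(6*31+46)%997=232 h(4,66)=(4*31+66)%997=190 h(11,10)=(11*31+10)%997=351 h(65,20)=(65*31+20)%997=41 -> [232, 190, 351, 41]
  L2: h(232,190)=(232*31+190)%997=403 h(351,41)=(351*31+41)%997=952 -> [403, 952]
  L3: h(403,952)=(403*31+952)%997=484 -> [484]
  root = 484 != target 897
Candidate B: set leaf[6] = 14 -> leaves = [6, 46, 4, 66, 11, 10, 14, 20]
  L0: [6, 46, 4, 66, 11, 10, 14, 20]
  L1: h(6,46)=(6*31+46)%997=232 h(4,66)=(4*31+66)%997=190 h(11,10)=(11*31+10)%997=351 h(14,20)=(14*31+20)%997=454 -> [232, 190, 351, 454]
  L2: h(232,190)=(232*31+190)%997=403 h(351,454)=(351*31+454)%997=368 -> [403, 368]
  L3: h(403,368)=(403*31+368)%997=897 -> [897]
  root = 897 == target 897  ** MATCH **
Candidate C: set leaf[4] = 24 -> leaves = [6, 46, 4, 66, 24, 10, 81, 20]
  L0: [6, 46, 4, 66, 24, 10, 81, 20]
  L1: h(6,46)=(6*31+46)%997=232 h(4,66)=(4*31+66)%997=190 h(24,10)=(24*31+10)%997=754 h(81,20)=(81*31+20)%997=537 -> [232, 190, 754, 537]
  L2: h(232,190)=(232*31+190)%997=403 h(754,537)=(754*31+537)%997=980 -> [403, 980]
  L3: h(403,980)=(403*31+980)%997=512 -> [512]
  root = 512 != target 897
Candidate D: set leaf[7] = 83 -> leaves = [6, 46, 4, 66, 11, 10, 81, 83]
  L0: [6, 46, 4, 66, 11, 10, 81, 83]
  L1: h(6,46)=(6*31+46)%997=232 h(4,66)=(4*31+66)%997=190 h(11,10)=(11*31+10)%997=351 h(81,83)=(81*31+83)%997=600 -> [232, 190, 351, 600]
  L2: h(232,190)=(232*31+190)%997=403 h(351,600)=(351*31+600)%997=514 -> [403, 514]
  L3: h(403,514)=(403*31+514)%997=46 -> [46]
  root = 46 != target 897
Candidate B produces the target root.

Answer: B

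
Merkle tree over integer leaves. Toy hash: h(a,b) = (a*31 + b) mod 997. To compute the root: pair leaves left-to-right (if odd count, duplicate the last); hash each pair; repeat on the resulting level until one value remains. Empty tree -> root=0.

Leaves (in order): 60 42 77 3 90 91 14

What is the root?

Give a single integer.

Answer: 662

Derivation:
L0: [60, 42, 77, 3, 90, 91, 14]
L1: h(60,42)=(60*31+42)%997=905 h(77,3)=(77*31+3)%997=396 h(90,91)=(90*31+91)%997=887 h(14,14)=(14*31+14)%997=448 -> [905, 396, 887, 448]
L2: h(905,396)=(905*31+396)%997=535 h(887,448)=(887*31+448)%997=29 -> [535, 29]
L3: h(535,29)=(535*31+29)%997=662 -> [662]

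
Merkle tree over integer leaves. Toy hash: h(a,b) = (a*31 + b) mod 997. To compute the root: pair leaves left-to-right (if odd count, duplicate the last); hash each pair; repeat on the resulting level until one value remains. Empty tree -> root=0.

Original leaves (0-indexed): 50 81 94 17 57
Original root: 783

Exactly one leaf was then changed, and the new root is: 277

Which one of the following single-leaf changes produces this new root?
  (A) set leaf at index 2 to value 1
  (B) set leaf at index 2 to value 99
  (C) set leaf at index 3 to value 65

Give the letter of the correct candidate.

Answer: C

Derivation:
Original leaves: [50, 81, 94, 17, 57]
Target new root: 277
Try each candidate change and compute the resulting root:
Candidate A: set leaf[2] = 1 -> leaves = [50, 81, 1, 17, 57]
  L0: [50, 81, 1, 17, 57]
  L1: h(50,81)=(50*31+81)%997=634 h(1,17)=(1*31+17)%997=48 h(57,57)=(57*31+57)%997=827 -> [634, 48, 827]
  L2: h(634,48)=(634*31+48)%997=759 h(827,827)=(827*31+827)%997=542 -> [759, 542]
  L3: h(759,542)=(759*31+542)%997=143 -> [143]
  root = 143 != target 277
Candidate B: set leaf[2] = 99 -> leaves = [50, 81, 99, 17, 57]
  L0: [50, 81, 99, 17, 57]
  L1: h(50,81)=(50*31+81)%997=634 h(99,17)=(99*31+17)%997=95 h(57,57)=(57*31+57)%997=827 -> [634, 95, 827]
  L2: h(634,95)=(634*31+95)%997=806 h(827,827)=(827*31+827)%997=542 -> [806, 542]
  L3: h(806,542)=(806*31+542)%997=603 -> [603]
  root = 603 != target 277
Candidate C: set leaf[3] = 65 -> leaves = [50, 81, 94, 65, 57]
  L0: [50, 81, 94, 65, 57]
  L1: h(50,81)=(50*31+81)%997=634 h(94,65)=(94*31+65)%997=985 h(57,57)=(57*31+57)%997=827 -> [634, 985, 827]
  L2: h(634,985)=(634*31+985)%997=699 h(827,827)=(827*31+827)%997=542 -> [699, 542]
  L3: h(699,542)=(699*31+542)%997=277 -> [277]
  root = 277 == target 277  ** MATCH **
Candidate C produces the target root.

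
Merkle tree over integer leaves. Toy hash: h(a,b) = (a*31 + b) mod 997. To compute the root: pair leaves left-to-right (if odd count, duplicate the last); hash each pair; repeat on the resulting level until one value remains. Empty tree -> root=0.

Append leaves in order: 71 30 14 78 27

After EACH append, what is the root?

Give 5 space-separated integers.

After append 71 (leaves=[71]):
  L0: [71]
  root=71
After append 30 (leaves=[71, 30]):
  L0: [71, 30]
  L1: h(71,30)=(71*31+30)%997=237 -> [237]
  root=237
After append 14 (leaves=[71, 30, 14]):
  L0: [71, 30, 14]
  L1: h(71,30)=(71*31+30)%997=237 h(14,14)=(14*31+14)%997=448 -> [237, 448]
  L2: h(237,448)=(237*31+448)%997=816 -> [816]
  root=816
After append 78 (leaves=[71, 30, 14, 78]):
  L0: [71, 30, 14, 78]
  L1: h(71,30)=(71*31+30)%997=237 h(14,78)=(14*31+78)%997=512 -> [237, 512]
  L2: h(237,512)=(237*31+512)%997=880 -> [880]
  root=880
After append 27 (leaves=[71, 30, 14, 78, 27]):
  L0: [71, 30, 14, 78, 27]
  L1: h(71,30)=(71*31+30)%997=237 h(14,78)=(14*31+78)%997=512 h(27,27)=(27*31+27)%997=864 -> [237, 512, 864]
  L2: h(237,512)=(237*31+512)%997=880 h(864,864)=(864*31+864)%997=729 -> [880, 729]
  L3: h(880,729)=(880*31+729)%997=93 -> [93]
  root=93

Answer: 71 237 816 880 93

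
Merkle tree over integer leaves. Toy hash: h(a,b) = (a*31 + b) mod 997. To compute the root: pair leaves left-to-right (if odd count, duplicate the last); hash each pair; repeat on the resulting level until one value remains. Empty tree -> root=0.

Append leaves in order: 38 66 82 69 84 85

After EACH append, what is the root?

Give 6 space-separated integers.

After append 38 (leaves=[38]):
  L0: [38]
  root=38
After append 66 (leaves=[38, 66]):
  L0: [38, 66]
  L1: h(38,66)=(38*31+66)%997=247 -> [247]
  root=247
After append 82 (leaves=[38, 66, 82]):
  L0: [38, 66, 82]
  L1: h(38,66)=(38*31+66)%997=247 h(82,82)=(82*31+82)%997=630 -> [247, 630]
  L2: h(247,630)=(247*31+630)%997=311 -> [311]
  root=311
After append 69 (leaves=[38, 66, 82, 69]):
  L0: [38, 66, 82, 69]
  L1: h(38,66)=(38*31+66)%997=247 h(82,69)=(82*31+69)%997=617 -> [247, 617]
  L2: h(247,617)=(247*31+617)%997=298 -> [298]
  root=298
After append 84 (leaves=[38, 66, 82, 69, 84]):
  L0: [38, 66, 82, 69, 84]
  L1: h(38,66)=(38*31+66)%997=247 h(82,69)=(82*31+69)%997=617 h(84,84)=(84*31+84)%997=694 -> [247, 617, 694]
  L2: h(247,617)=(247*31+617)%997=298 h(694,694)=(694*31+694)%997=274 -> [298, 274]
  L3: h(298,274)=(298*31+274)%997=539 -> [539]
  root=539
After append 85 (leaves=[38, 66, 82, 69, 84, 85]):
  L0: [38, 66, 82, 69, 84, 85]
  L1: h(38,66)=(38*31+66)%997=247 h(82,69)=(82*31+69)%997=617 h(84,85)=(84*31+85)%997=695 -> [247, 617, 695]
  L2: h(247,617)=(247*31+617)%997=298 h(695,695)=(695*31+695)%997=306 -> [298, 306]
  L3: h(298,306)=(298*31+306)%997=571 -> [571]
  root=571

Answer: 38 247 311 298 539 571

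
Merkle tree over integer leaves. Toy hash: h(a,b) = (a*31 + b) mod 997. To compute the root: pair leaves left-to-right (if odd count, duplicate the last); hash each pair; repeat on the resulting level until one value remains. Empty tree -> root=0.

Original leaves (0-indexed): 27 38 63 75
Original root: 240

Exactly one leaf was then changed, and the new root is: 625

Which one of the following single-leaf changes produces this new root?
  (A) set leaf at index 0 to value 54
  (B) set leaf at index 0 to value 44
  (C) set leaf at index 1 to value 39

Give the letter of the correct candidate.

Answer: B

Derivation:
Original leaves: [27, 38, 63, 75]
Target new root: 625
Try each candidate change and compute the resulting root:
Candidate A: set leaf[0] = 54 -> leaves = [54, 38, 63, 75]
  L0: [54, 38, 63, 75]
  L1: h(54,38)=(54*31+38)%997=715 h(63,75)=(63*31+75)%997=34 -> [715, 34]
  L2: h(715,34)=(715*31+34)%997=265 -> [265]
  root = 265 != target 625
Candidate B: set leaf[0] = 44 -> leaves = [44, 38, 63, 75]
  L0: [44, 38, 63, 75]
  L1: h(44,38)=(44*31+38)%997=405 h(63,75)=(63*31+75)%997=34 -> [405, 34]
  L2: h(405,34)=(405*31+34)%997=625 -> [625]
  root = 625 == target 625  ** MATCH **
Candidate C: set leaf[1] = 39 -> leaves = [27, 39, 63, 75]
  L0: [27, 39, 63, 75]
  L1: h(27,39)=(27*31+39)%997=876 h(63,75)=(63*31+75)%997=34 -> [876, 34]
  L2: h(876,34)=(876*31+34)%997=271 -> [271]
  root = 271 != target 625
Candidate B produces the target root.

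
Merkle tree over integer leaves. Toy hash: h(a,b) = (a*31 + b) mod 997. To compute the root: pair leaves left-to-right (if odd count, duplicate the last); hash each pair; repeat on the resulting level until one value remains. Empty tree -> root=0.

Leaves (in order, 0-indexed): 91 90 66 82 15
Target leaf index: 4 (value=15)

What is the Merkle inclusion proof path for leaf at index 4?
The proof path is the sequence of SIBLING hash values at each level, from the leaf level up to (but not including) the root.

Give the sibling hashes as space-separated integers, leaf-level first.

Answer: 15 480 645

Derivation:
L0 (leaves): [91, 90, 66, 82, 15], target index=4
L1: h(91,90)=(91*31+90)%997=917 [pair 0] h(66,82)=(66*31+82)%997=134 [pair 1] h(15,15)=(15*31+15)%997=480 [pair 2] -> [917, 134, 480]
  Sibling for proof at L0: 15
L2: h(917,134)=(917*31+134)%997=645 [pair 0] h(480,480)=(480*31+480)%997=405 [pair 1] -> [645, 405]
  Sibling for proof at L1: 480
L3: h(645,405)=(645*31+405)%997=460 [pair 0] -> [460]
  Sibling for proof at L2: 645
Root: 460
Proof path (sibling hashes from leaf to root): [15, 480, 645]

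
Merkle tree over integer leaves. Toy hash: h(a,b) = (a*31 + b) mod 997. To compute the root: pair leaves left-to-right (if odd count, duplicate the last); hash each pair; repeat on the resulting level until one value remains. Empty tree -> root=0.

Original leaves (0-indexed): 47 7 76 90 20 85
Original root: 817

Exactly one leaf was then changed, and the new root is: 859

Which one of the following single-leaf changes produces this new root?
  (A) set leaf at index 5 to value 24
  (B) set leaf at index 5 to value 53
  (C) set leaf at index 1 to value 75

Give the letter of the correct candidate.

Original leaves: [47, 7, 76, 90, 20, 85]
Target new root: 859
Try each candidate change and compute the resulting root:
Candidate A: set leaf[5] = 24 -> leaves = [47, 7, 76, 90, 20, 24]
  L0: [47, 7, 76, 90, 20, 24]
  L1: h(47,7)=(47*31+7)%997=467 h(76,90)=(76*31+90)%997=452 h(20,24)=(20*31+24)%997=644 -> [467, 452, 644]
  L2: h(467,452)=(467*31+452)%997=971 h(644,644)=(644*31+644)%997=668 -> [971, 668]
  L3: h(971,668)=(971*31+668)%997=859 -> [859]
  root = 859 == target 859  ** MATCH **
Candidate B: set leaf[5] = 53 -> leaves = [47, 7, 76, 90, 20, 53]
  L0: [47, 7, 76, 90, 20, 53]
  L1: h(47,7)=(47*31+7)%997=467 h(76,90)=(76*31+90)%997=452 h(20,53)=(20*31+53)%997=673 -> [467, 452, 673]
  L2: h(467,452)=(467*31+452)%997=971 h(673,673)=(673*31+673)%997=599 -> [971, 599]
  L3: h(971,599)=(971*31+599)%997=790 -> [790]
  root = 790 != target 859
Candidate C: set leaf[1] = 75 -> leaves = [47, 75, 76, 90, 20, 85]
  L0: [47, 75, 76, 90, 20, 85]
  L1: h(47,75)=(47*31+75)%997=535 h(76,90)=(76*31+90)%997=452 h(20,85)=(20*31+85)%997=705 -> [535, 452, 705]
  L2: h(535,452)=(535*31+452)%997=88 h(705,705)=(705*31+705)%997=626 -> [88, 626]
  L3: h(88,626)=(88*31+626)%997=363 -> [363]
  root = 363 != target 859
Candidate A produces the target root.

Answer: A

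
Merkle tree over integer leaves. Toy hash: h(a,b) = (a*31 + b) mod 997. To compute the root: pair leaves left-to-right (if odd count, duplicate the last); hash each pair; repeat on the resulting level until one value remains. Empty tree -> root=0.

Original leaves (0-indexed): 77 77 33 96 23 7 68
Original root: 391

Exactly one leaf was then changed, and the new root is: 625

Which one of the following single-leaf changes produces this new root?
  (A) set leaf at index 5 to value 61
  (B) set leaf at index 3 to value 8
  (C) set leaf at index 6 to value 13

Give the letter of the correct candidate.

Original leaves: [77, 77, 33, 96, 23, 7, 68]
Target new root: 625
Try each candidate change and compute the resulting root:
Candidate A: set leaf[5] = 61 -> leaves = [77, 77, 33, 96, 23, 61, 68]
  L0: [77, 77, 33, 96, 23, 61, 68]
  L1: h(77,77)=(77*31+77)%997=470 h(33,96)=(33*31+96)%997=122 h(23,61)=(23*31+61)%997=774 h(68,68)=(68*31+68)%997=182 -> [470, 122, 774, 182]
  L2: h(470,122)=(470*31+122)%997=734 h(774,182)=(774*31+182)%997=248 -> [734, 248]
  L3: h(734,248)=(734*31+248)%997=71 -> [71]
  root = 71 != target 625
Candidate B: set leaf[3] = 8 -> leaves = [77, 77, 33, 8, 23, 7, 68]
  L0: [77, 77, 33, 8, 23, 7, 68]
  L1: h(77,77)=(77*31+77)%997=470 h(33,8)=(33*31+8)%997=34 h(23,7)=(23*31+7)%997=720 h(68,68)=(68*31+68)%997=182 -> [470, 34, 720, 182]
  L2: h(470,34)=(470*31+34)%997=646 h(720,182)=(720*31+182)%997=568 -> [646, 568]
  L3: h(646,568)=(646*31+568)%997=654 -> [654]
  root = 654 != target 625
Candidate C: set leaf[6] = 13 -> leaves = [77, 77, 33, 96, 23, 7, 13]
  L0: [77, 77, 33, 96, 23, 7, 13]
  L1: h(77,77)=(77*31+77)%997=470 h(33,96)=(33*31+96)%997=122 h(23,7)=(23*31+7)%997=720 h(13,13)=(13*31+13)%997=416 -> [470, 122, 720, 416]
  L2: h(470,122)=(470*31+122)%997=734 h(720,416)=(720*31+416)%997=802 -> [734, 802]
  L3: h(734,802)=(734*31+802)%997=625 -> [625]
  root = 625 == target 625  ** MATCH **
Candidate C produces the target root.

Answer: C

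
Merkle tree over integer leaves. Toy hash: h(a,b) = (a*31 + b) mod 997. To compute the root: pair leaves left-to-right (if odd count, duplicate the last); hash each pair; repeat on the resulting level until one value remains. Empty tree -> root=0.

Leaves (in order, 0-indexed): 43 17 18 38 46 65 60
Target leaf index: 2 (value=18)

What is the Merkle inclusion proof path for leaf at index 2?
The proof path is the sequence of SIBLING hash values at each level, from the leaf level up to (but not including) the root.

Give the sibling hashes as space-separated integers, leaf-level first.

L0 (leaves): [43, 17, 18, 38, 46, 65, 60], target index=2
L1: h(43,17)=(43*31+17)%997=353 [pair 0] h(18,38)=(18*31+38)%997=596 [pair 1] h(46,65)=(46*31+65)%997=494 [pair 2] h(60,60)=(60*31+60)%997=923 [pair 3] -> [353, 596, 494, 923]
  Sibling for proof at L0: 38
L2: h(353,596)=(353*31+596)%997=572 [pair 0] h(494,923)=(494*31+923)%997=285 [pair 1] -> [572, 285]
  Sibling for proof at L1: 353
L3: h(572,285)=(572*31+285)%997=71 [pair 0] -> [71]
  Sibling for proof at L2: 285
Root: 71
Proof path (sibling hashes from leaf to root): [38, 353, 285]

Answer: 38 353 285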